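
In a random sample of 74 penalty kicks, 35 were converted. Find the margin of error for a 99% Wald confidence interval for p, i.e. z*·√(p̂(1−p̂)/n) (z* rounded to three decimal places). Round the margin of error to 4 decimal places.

Sample proportion p̂ = 35/74 = 0.47297.
SE(p̂) = √(0.47297·0.52703/74) = 0.058039.
z* = 2.576 at the 99% level.
So ME = 0.1495.

ME = 0.1495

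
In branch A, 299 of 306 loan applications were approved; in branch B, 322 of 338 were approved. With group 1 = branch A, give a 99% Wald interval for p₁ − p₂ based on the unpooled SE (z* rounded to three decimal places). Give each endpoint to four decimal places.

(-0.0126, 0.0615)

p̂₁ = 299/306 = 0.97712, p̂₂ = 322/338 = 0.95266; p̂₁ − p̂₂ = 0.02446.
Unpooled SE = √(p̂₁(1−p̂₁)/n₁ + p̂₂(1−p̂₂)/n₂) = √(0.000073047 + 0.000133421) = 0.014369.
For 99% confidence, z* = 2.576. Margin of error = 0.03701.
So the interval runs from -0.0126 to 0.0615.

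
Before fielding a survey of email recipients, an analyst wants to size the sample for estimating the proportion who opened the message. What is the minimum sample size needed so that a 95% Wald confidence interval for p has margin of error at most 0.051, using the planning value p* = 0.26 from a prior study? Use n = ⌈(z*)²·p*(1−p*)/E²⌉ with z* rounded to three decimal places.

For 95% confidence, z* = 1.960.
p*(1−p*) = 0.1924.
Required n before rounding: 3.841600 × 0.1924 / 0.051² = 284.169.
Rounding up, n = 285.

n = 285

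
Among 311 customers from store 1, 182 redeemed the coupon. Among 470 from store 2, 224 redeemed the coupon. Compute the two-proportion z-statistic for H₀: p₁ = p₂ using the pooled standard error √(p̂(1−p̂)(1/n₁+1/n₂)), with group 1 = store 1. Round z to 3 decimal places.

Sample proportions: p̂₁ = 182/311 = 0.58521 and p̂₂ = 224/470 = 0.47660.
Pooling: p̂ = 406/781 = 0.51985.
SE = √[p̂(1−p̂)(1/n₁+1/n₂)] = √[0.51985·0.48015·(1/311+1/470)] ≈ 0.036519.
z = (p̂₁ − p̂₂)/SE = (0.58521 − 0.47660)/0.036519 = 0.10861/0.036519 = 2.974.

z = 2.974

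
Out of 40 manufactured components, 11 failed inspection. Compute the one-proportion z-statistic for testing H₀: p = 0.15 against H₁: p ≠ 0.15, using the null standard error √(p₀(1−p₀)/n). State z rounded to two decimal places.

z = 2.21

The sample proportion is 11/40 = 0.27500.
SE₀ = √(0.15·0.85/40) = 0.056458.
Test statistic: z = 0.12500/0.056458 = 2.21.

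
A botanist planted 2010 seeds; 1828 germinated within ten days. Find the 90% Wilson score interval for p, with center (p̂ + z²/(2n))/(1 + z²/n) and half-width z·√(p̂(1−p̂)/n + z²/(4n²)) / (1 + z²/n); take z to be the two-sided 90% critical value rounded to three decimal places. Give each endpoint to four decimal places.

(0.8984, 0.9194)

Here p̂ = 1828/2010 = 0.90945 and z = 1.645 (z² = 2.706025).
Denominator 1 + z²/n = 1 + 2.706025/2010 = 1.001346.
Adjusted center: (0.90945 + z²/(2n))/1.001346 = 0.90890.
Radicand: p̂(1−p̂)/n + z²/(4n²) = 0.000040969 + 0.000000167 = 0.000041136.
Half-width = 1.645·√0.000041136/1.001346 = 0.01054.
Interval: 0.90890 ± 0.01054 → (0.8984, 0.9194).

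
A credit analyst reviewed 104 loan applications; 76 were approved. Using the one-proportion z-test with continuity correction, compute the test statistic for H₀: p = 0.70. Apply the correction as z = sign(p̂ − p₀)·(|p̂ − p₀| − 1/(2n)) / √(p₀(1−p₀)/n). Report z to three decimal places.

z = 0.578

The sample proportion is 76/104 = 0.73077. p̂ − p₀ = 0.030769.
Continuity correction 1/(2n) = 1/208 = 0.004808.
Corrected numerator: |0.030769| − 0.004808 = 0.025961.
Null standard error: √(0.70·0.30/104) = √0.002019231 = 0.044936.
z = +0.025961/0.044936 = 0.578.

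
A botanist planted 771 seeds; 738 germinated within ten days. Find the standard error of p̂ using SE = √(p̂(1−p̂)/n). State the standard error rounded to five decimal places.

Sample proportion p̂ = 738/771 = 0.95720.
p̂(1−p̂) = 0.95720·0.04280 = 0.040968.
SE = √(0.040968/771) = 0.00729.

SE = 0.00729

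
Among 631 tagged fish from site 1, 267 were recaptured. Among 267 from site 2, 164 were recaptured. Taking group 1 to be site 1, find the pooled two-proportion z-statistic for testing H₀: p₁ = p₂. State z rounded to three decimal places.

z = -5.239

p̂₁ = 267/631 = 0.42314, p̂₂ = 164/267 = 0.61423.
Pooling: p̂ = 431/898 = 0.47996.
Pooled SE = √[0.2495982·0.00533010] ≈ 0.036474.
z = -0.19109/0.036474 = -5.239.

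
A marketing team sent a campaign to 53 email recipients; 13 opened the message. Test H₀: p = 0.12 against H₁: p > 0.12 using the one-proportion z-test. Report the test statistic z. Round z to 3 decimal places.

With x = 13 successes in n = 53, p̂ = 0.24528.
Under H₀, SE = √(p₀(1−p₀)/n) = √(0.12·0.88/53) = √0.001992453 = 0.044637.
z = (0.24528 − 0.12)/0.044637 = 0.12528/0.044637 = 2.807.

z = 2.807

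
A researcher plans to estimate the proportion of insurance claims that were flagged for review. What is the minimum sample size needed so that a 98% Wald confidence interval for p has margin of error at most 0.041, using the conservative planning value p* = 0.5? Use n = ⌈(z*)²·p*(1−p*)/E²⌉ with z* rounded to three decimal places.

For 98% confidence, z* = 2.326.
p*(1−p*) = 0.2500.
Required n before rounding: 5.410276 × 0.2500 / 0.041² = 804.622.
⌈804.622⌉ = 805.

n = 805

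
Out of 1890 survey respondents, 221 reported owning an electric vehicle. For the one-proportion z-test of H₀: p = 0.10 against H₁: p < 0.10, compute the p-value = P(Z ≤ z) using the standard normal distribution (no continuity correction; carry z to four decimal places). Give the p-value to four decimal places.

Sample proportion p̂ = 221/1890 = 0.11693.
Null standard error: √(0.10·0.90/1890) = √0.000047619 = 0.006901.
z = (p̂ − p₀)/SE = (221/1890 − 0.10)/0.006901 ≈ 2.4536.
p-value = P(Z ≤ z) with z = 2.4536 → 0.9929.

p-value = 0.9929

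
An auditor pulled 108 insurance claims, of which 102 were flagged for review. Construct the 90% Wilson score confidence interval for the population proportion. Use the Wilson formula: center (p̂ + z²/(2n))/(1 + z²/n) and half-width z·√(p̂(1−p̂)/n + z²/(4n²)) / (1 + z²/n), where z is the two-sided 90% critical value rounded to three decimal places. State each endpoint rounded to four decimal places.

(0.8962, 0.9710)

Here p̂ = 102/108 = 0.94444 and z = 1.645 (z² = 2.706025).
Denominator 1 + z²/n = 1 + 2.706025/108 = 1.025056.
Adjusted center: (0.94444 + z²/(2n))/1.025056 = 0.93358.
Radicand: p̂(1−p̂)/n + z²/(4n²) = 0.000485825 + 0.000058000 = 0.000543825.
Half-width = 1.645·√0.000543825/1.025056 = 0.03742.
CI: 0.93358 ± 0.03742 = (0.8962, 0.9710).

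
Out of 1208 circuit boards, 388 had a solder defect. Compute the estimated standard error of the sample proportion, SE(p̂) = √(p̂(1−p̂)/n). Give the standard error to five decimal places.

SE = 0.01343

p̂ = 388/1208 = 0.32119.
p̂(1−p̂) = 0.218027.
SE = √(0.218027/1208) = √0.000180486 = 0.01343.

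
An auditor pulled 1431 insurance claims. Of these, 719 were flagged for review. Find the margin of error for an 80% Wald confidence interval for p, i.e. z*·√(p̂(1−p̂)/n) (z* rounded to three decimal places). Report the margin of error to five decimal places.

ME = 0.01694

With x = 719 successes in n = 1431, p̂ = 0.50245.
SE(p̂) = √(0.50245·0.49755/1431) = 0.013217.
For 80% confidence, z* = 1.282.
Margin of error = z*·SE = 1.282 × 0.013217 = 0.01694.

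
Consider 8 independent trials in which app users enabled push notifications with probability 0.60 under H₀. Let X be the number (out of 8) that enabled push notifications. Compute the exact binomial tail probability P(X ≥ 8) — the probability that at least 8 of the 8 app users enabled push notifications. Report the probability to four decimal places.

X is binomial with n = 8 and p = 0.60.
P(X ≥ 8) = C(8,8)·0.60^8·0.40^0.
= 0.016796 = 0.0168.

P = 0.0168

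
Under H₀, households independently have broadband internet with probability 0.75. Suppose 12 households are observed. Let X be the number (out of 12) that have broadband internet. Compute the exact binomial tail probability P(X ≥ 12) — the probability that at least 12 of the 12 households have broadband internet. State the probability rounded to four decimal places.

X is binomial with n = 12 and p = 0.75.
P(X ≥ 12) = C(12,12)·0.75^12·0.25^0.
= 0.031676 = 0.0317.

P = 0.0317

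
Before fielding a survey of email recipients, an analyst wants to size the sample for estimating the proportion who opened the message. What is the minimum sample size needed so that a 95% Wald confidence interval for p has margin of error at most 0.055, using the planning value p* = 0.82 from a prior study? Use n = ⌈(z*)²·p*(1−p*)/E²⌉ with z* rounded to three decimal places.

For 95% confidence, z* = 1.960.
p*(1−p*) = 0.1476.
(z*)²·p*(1−p*)/E² = 3.841600·0.1476/0.003025 = 187.445.
Rounding up, n = 188.

n = 188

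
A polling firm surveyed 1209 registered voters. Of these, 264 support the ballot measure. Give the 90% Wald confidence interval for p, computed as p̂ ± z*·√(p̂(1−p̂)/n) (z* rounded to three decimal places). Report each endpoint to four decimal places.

With x = 264 successes in n = 1209, p̂ = 0.21836.
SE = √(p̂(1−p̂)/n) = √(0.170680/1209) = 0.011882.
The 90% critical value is z* = 1.645.
Margin = 1.645·0.011882 = 0.01955.
Interval: 0.21836 ± 0.01955 → (0.1988, 0.2379).

(0.1988, 0.2379)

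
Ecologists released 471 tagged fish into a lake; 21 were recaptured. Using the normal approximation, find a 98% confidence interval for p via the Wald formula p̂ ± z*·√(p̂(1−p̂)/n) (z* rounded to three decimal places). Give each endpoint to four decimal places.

Sample proportion p̂ = 21/471 = 0.04459.
SE(p̂) = √(0.04459·0.95541/471) = 0.009510.
For 98% confidence, z* = 2.326.
Margin = 2.326·0.009510 = 0.02212.
So the interval runs from 0.0225 to 0.0667.

(0.0225, 0.0667)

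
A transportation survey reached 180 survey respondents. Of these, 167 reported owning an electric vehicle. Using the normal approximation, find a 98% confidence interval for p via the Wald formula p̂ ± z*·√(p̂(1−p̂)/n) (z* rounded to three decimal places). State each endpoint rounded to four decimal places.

(0.8829, 0.9727)

Sample proportion p̂ = 167/180 = 0.92778.
SE(p̂) = √(0.92778·0.07222/180) = 0.019294.
The 98% critical value is z* = 2.326.
Margin = 2.326·0.019294 = 0.04488.
Interval: 0.92778 ± 0.04488 → (0.8829, 0.9727).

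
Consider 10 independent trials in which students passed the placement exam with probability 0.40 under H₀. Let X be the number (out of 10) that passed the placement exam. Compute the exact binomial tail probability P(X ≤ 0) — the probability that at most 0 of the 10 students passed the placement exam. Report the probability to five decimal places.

P = 0.00605

X ~ Binomial(n=10, p=0.40).
P(X ≤ 0) = C(10,0)·0.40^0·0.60^10.
= 0.006047 = 0.00605.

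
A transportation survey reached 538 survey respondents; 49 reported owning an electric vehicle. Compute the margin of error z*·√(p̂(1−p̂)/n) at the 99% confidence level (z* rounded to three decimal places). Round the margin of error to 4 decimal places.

p̂ = 49/538 = 0.09108.
Standard error of p̂: √(0.082783/538) = √0.000153871 = 0.012404.
z* = 2.576 at the 99% level.
ME = 2.576·0.012404 = 0.0320.

ME = 0.0320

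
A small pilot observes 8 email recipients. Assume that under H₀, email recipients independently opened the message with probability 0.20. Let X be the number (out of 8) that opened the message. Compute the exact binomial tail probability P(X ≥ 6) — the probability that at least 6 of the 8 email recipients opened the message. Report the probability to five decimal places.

P = 0.00123

X ~ Binomial(n=8, p=0.20).
P(X ≥ 6) = C(8,6)·0.20^6·0.80^2 + C(8,7)·0.20^7·0.80^1 + C(8,8)·0.20^8·0.80^0.
= 0.001147 + 0.000082 + 0.000003 = 0.00123.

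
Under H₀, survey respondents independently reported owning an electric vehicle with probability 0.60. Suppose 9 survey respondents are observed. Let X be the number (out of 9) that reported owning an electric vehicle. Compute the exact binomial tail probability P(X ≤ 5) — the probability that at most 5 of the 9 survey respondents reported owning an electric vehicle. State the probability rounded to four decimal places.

X ~ Binomial(n=9, p=0.60).
P(X ≤ 5) = Σ_{j=0}^{5} C(9,j)·0.60^j·0.40^{9−j}.
= 0.000262 + 0.003539 + 0.021234 + 0.074318 + 0.167215 + 0.250823 = 0.5174.

P = 0.5174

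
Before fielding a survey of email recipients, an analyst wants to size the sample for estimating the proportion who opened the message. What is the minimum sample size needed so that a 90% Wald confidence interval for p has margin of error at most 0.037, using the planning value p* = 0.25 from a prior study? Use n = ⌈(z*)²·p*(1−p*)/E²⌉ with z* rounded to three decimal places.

n = 371

For 90% confidence, z* = 1.645.
p*(1−p*) = 0.25·0.75 = 0.1875.
Required n before rounding: 2.706025 × 0.1875 / 0.037² = 370.621.
Rounding up, n = 371.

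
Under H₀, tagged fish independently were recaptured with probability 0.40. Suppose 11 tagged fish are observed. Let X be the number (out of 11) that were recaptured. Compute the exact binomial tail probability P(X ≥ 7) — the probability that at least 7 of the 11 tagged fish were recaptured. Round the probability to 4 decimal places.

P = 0.0994

X ~ Binomial(n=11, p=0.40).
P(X ≥ 7) = Σ_{j=7}^{11} C(11,j)·0.40^j·0.60^{11−j}.
= 0.070071 + 0.023357 + 0.005190 + 0.000692 + 0.000042 = 0.0994.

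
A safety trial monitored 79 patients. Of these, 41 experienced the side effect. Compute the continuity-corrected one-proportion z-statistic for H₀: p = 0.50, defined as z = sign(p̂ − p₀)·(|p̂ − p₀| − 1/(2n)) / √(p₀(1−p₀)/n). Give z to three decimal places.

z = 0.225

The sample proportion is 41/79 = 0.51899. p̂ − p₀ = 0.018987.
Continuity correction 1/(2n) = 1/158 = 0.006329.
Corrected numerator: |0.018987| − 0.006329 = 0.012658.
Under H₀, SE = √(p₀(1−p₀)/n) = √(0.50·0.50/79) = √0.003164557 = 0.056254.
z = (+)0.012658/0.056254 = 0.225.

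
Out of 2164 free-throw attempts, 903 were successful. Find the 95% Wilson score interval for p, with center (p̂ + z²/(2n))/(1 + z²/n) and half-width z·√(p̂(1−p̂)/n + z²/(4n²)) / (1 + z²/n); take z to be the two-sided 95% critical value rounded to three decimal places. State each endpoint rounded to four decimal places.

Here p̂ = 903/2164 = 0.41728 and z = 1.960 (z² = 3.841600).
1 + z²/n = 1.001775.
Center = (0.41728 + 0.000888)/1.001775 = 0.41743.
Radicand: p̂(1−p̂)/n + z²/(4n²) = 0.000112365 + 0.000000205 = 0.000112570.
Half-width = z·√(radicand)/denom = 1.960·0.010610/1.001775 = 0.02076.
Interval: 0.41743 ± 0.02076 → (0.3967, 0.4382).

(0.3967, 0.4382)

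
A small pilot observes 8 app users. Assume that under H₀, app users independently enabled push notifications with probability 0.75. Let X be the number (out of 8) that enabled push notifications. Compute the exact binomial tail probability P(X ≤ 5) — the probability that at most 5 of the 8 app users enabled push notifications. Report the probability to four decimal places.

X ~ Binomial(n=8, p=0.75).
P(X ≤ 5) = Σ_{j=0}^{5} C(8,j)·0.75^j·0.25^{8−j}.
= 0.000015 + 0.000366 + 0.003845 + 0.023071 + 0.086517 + 0.207642 = 0.3215.

P = 0.3215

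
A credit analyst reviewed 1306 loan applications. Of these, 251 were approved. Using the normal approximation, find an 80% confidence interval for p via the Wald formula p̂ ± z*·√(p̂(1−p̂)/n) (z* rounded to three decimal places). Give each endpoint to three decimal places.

(0.178, 0.206)

p̂ = 251/1306 = 0.19219.
SE = √(p̂(1−p̂)/n) = √(0.155253/1306) = 0.010903.
z* = 1.282 at the 80% level.
Margin = 1.282·0.010903 = 0.01398.
So the interval runs from 0.178 to 0.206.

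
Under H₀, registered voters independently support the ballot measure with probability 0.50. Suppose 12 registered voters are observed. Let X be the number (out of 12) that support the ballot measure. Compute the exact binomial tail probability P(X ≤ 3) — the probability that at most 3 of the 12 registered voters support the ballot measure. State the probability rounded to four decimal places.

P = 0.0730

X is binomial with n = 12 and p = 0.50.
P(X ≤ 3) = C(12,0)·0.50^0·0.50^12 + C(12,1)·0.50^1·0.50^11 + C(12,2)·0.50^2·0.50^10 + C(12,3)·0.50^3·0.50^9.
= 0.000244 + 0.002930 + 0.016113 + 0.053711 = 0.0730.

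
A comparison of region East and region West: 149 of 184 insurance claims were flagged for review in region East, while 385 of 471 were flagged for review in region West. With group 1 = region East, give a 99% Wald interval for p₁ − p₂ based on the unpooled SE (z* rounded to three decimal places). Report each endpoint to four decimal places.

p̂₁ = 0.80978, p̂₂ = 0.81741, so the observed difference is -0.00763.
Unpooled SE = √(p̂₁(1−p̂₁)/n₁ + p̂₂(1−p̂₂)/n₂) = √(0.000837145 + 0.000316881) = 0.033971.
z* = 2.576 at the 99% level. Margin = 2.576·0.033971 = 0.08751.
Interval: -0.00763 ± 0.08751 → (-0.0951, 0.0799).

(-0.0951, 0.0799)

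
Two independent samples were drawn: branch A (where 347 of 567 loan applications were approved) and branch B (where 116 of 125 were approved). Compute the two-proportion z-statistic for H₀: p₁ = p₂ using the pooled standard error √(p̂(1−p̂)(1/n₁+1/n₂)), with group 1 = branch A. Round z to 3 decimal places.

z = -6.797

p̂₁ = 347/567 = 0.61199, p̂₂ = 116/125 = 0.92800.
Pooled p̂ = (347+116)/(567+125) = 463/692 = 0.66908.
SE = √[p̂(1−p̂)(1/n₁+1/n₂)] = √[0.66908·0.33092·(1/567+1/125)] ≈ 0.046495.
z = (p̂₁ − p̂₂)/SE = (0.61199 − 0.92800)/0.046495 = -0.31601/0.046495 = -6.797.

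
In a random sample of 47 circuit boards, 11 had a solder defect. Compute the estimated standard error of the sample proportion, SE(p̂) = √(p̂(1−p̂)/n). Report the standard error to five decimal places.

The sample proportion is 11/47 = 0.23404.
p̂(1−p̂) = 0.179265.
Dividing by n and taking the root: √0.003814149 = 0.06176.

SE = 0.06176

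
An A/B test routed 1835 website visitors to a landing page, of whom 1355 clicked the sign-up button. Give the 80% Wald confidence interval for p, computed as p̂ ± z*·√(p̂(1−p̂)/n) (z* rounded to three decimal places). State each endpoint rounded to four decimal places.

(0.7253, 0.7516)

With x = 1355 successes in n = 1835, p̂ = 0.73842.
Standard error of p̂: √(0.193156/1835) = √0.000105262 = 0.010260.
For 80% confidence, z* = 1.282.
Margin of error: 1.282 × 0.010260 = 0.01315.
CI: 0.73842 ± 0.01315 = (0.7253, 0.7516).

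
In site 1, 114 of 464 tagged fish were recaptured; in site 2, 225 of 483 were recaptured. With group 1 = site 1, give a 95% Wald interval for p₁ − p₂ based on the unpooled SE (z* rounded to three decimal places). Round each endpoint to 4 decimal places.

p̂₁ = 114/464 = 0.24569, p̂₂ = 225/483 = 0.46584; p̂₁ − p̂₂ = -0.22015.
Unpooled SE = √(p̂₁(1−p̂₁)/n₁ + p̂₂(1−p̂₂)/n₂) = √(0.000399410 + 0.000515182) = 0.030242.
z* = 1.960 at the 95% level. Margin of error = 0.05927.
Interval: -0.22015 ± 0.05927 → (-0.2794, -0.1609).

(-0.2794, -0.1609)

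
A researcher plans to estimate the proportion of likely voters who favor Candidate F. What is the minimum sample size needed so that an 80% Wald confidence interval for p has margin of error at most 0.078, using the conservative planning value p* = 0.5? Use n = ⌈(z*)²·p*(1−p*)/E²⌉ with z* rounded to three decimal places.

z* = 1.282 at the 80% level.
p*(1−p*) = 0.2500.
Required n before rounding: 1.643524 × 0.2500 / 0.078² = 67.535.
⌈67.535⌉ = 68.

n = 68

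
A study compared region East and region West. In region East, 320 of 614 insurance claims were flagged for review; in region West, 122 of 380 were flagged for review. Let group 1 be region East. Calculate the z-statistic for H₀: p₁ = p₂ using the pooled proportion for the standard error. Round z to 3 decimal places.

Sample proportions: p̂₁ = 320/614 = 0.52117 and p̂₂ = 122/380 = 0.32105.
Pooling: p̂ = 442/994 = 0.44467.
SE = √[p̂(1−p̂)(1/n₁+1/n₂)] = √[0.44467·0.55533·(1/614+1/380)] ≈ 0.032435.
z = (p̂₁ − p̂₂)/SE = (0.52117 − 0.32105)/0.032435 = 0.20012/0.032435 = 6.170.

z = 6.170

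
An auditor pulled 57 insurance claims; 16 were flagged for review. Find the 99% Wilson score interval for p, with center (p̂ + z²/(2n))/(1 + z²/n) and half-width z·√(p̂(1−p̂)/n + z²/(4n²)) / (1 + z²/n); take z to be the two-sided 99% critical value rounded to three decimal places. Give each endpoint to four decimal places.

(0.1567, 0.4505)

p̂ = 16/57 = 0.28070; z = 2.576, so z² = 6.635776.
Denominator 1 + z²/n = 1 + 6.635776/57 = 1.116417.
Center = (0.28070 + 0.058209)/1.116417 = 0.30357.
Radicand: p̂(1−p̂)/n + z²/(4n²) = 0.003542251 + 0.000510601 = 0.004052852.
Half-width = 2.576·√0.004052852/1.116417 = 0.14689.
So the interval runs from 0.1567 to 0.4505.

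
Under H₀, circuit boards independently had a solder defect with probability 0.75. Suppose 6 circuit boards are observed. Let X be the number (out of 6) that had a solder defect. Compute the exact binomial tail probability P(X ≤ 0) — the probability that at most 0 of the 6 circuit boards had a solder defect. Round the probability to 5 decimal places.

X is binomial with n = 6 and p = 0.75.
P(X ≤ 0) = C(6,0)·0.75^0·0.25^6.
= 0.000244 = 0.00024.

P = 0.00024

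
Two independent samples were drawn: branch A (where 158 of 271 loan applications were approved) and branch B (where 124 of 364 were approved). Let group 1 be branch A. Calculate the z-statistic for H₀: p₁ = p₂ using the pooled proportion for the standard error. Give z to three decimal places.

Sample proportions: p̂₁ = 158/271 = 0.58303 and p̂₂ = 124/364 = 0.34066.
Pooling: p̂ = 282/635 = 0.44409.
SE = √[p̂(1−p̂)(1/n₁+1/n₂)] = √[0.44409·0.55591·(1/271+1/364)] ≈ 0.039865.
z = (p̂₁ − p̂₂)/SE = (0.58303 − 0.34066)/0.039865 = 0.24237/0.039865 = 6.080.

z = 6.080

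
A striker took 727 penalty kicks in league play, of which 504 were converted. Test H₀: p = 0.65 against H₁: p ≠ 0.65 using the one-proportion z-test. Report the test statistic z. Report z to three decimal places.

z = 2.445

p̂ = 504/727 = 0.69326.
Under H₀, SE = √(p₀(1−p₀)/n) = √(0.65·0.35/727) = √0.000312930 = 0.017690.
z = (0.69326 − 0.65)/0.017690 = 0.04326/0.017690 = 2.445.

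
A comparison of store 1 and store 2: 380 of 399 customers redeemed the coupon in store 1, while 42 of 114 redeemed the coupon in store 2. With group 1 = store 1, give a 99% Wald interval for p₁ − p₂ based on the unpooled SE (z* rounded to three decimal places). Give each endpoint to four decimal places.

(0.4644, 0.7035)

p̂₁ = 0.95238, p̂₂ = 0.36842, so the observed difference is 0.58396.
Unpooled SE = √(p̂₁(1−p̂₁)/n₁ + p̂₂(1−p̂₂)/n₂) = √(0.000113663 + 0.002041114) = 0.046420.
z* = 2.576 at the 99% level. Margin of error = 0.11958.
So the interval runs from 0.4644 to 0.7035.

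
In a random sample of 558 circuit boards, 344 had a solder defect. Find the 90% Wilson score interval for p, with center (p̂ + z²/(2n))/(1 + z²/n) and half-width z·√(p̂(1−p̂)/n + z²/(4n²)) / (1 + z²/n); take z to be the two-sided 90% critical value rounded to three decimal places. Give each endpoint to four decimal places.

(0.5821, 0.6497)

Here p̂ = 344/558 = 0.61649 and z = 1.645 (z² = 2.706025).
Denominator 1 + z²/n = 1 + 2.706025/558 = 1.004850.
Center = (0.61649 + 0.002425)/1.004850 = 0.61593.
Radicand: p̂(1−p̂)/n + z²/(4n²) = 0.000423711 + 0.000002173 = 0.000425884.
Half-width = z·√(radicand)/denom = 1.645·0.020637/1.004850 = 0.03378.
So the interval runs from 0.5821 to 0.6497.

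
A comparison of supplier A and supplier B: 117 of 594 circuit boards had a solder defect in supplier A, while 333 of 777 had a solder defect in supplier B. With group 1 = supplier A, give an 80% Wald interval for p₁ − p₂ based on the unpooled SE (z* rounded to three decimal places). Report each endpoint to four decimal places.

p̂₁ = 0.19697, p̂₂ = 0.42857, so the observed difference is -0.23160.
Unpooled SE = √(p̂₁(1−p̂₁)/n₁ + p̂₂(1−p̂₂)/n₂) = √(0.000266284 + 0.000315184) = 0.024114.
For 80% confidence, z* = 1.282. Margin of error = 0.03091.
CI: -0.23160 ± 0.03091 = (-0.2625, -0.2007).

(-0.2625, -0.2007)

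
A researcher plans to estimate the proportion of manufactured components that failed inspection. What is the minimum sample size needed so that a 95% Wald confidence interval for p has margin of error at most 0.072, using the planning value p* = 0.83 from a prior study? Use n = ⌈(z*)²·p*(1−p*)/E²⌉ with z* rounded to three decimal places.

For 95% confidence, z* = 1.960.
p*(1−p*) = 0.1411.
Required n before rounding: 3.841600 × 0.1411 / 0.072² = 104.562.
⌈104.562⌉ = 105.

n = 105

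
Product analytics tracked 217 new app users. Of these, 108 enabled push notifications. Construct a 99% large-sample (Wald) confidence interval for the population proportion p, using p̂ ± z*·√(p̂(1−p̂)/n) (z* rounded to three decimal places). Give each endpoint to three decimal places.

With x = 108 successes in n = 217, p̂ = 0.49770.
SE = √(p̂(1−p̂)/n) = √(0.249995/217) = 0.033942.
z* = 2.576 at the 99% level.
Margin = 2.576·0.033942 = 0.08743.
CI: 0.49770 ± 0.08743 = (0.410, 0.585).

(0.410, 0.585)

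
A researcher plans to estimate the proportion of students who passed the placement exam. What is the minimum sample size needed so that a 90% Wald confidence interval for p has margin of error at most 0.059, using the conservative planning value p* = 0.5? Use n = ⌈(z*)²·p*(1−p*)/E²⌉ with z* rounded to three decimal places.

The 90% critical value is z* = 1.645.
p*(1−p*) = 0.50·0.50 = 0.2500.
(z*)²·p*(1−p*)/E² = 2.706025·0.2500/0.003481 = 194.343.
⌈194.343⌉ = 195.

n = 195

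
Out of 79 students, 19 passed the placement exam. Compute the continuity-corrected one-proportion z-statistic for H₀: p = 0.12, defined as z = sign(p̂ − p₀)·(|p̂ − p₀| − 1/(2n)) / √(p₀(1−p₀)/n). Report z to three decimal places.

With x = 19 successes in n = 79, p̂ = 0.24051. p̂ − p₀ = 0.120506.
Continuity correction 1/(2n) = 1/158 = 0.006329.
Corrected numerator: |0.120506| − 0.006329 = 0.114177.
Null standard error: √(0.12·0.88/79) = √0.001336709 = 0.036561.
z = (+)0.114177/0.036561 = 3.123.

z = 3.123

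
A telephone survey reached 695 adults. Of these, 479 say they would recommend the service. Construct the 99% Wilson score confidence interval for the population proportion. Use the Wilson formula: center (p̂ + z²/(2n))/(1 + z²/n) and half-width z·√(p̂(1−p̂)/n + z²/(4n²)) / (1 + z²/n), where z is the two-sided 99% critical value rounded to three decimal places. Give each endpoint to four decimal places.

Here p̂ = 479/695 = 0.68921 and z = 2.576 (z² = 6.635776).
1 + z²/n = 1.009548.
Center = (0.68921 + 0.004774)/1.009548 = 0.68742.
Radicand: p̂(1−p̂)/n + z²/(4n²) = 0.000308202 + 0.000003434 = 0.000311636.
Half-width = z·√(radicand)/denom = 2.576·0.017653/1.009548 = 0.04504.
Interval: 0.68742 ± 0.04504 → (0.6424, 0.7325).

(0.6424, 0.7325)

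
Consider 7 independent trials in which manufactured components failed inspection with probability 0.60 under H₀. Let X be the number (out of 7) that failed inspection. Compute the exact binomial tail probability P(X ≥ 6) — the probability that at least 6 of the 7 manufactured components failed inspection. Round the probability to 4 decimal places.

P = 0.1586

X is binomial with n = 7 and p = 0.60.
P(X ≥ 6) = C(7,6)·0.60^6·0.40^1 + C(7,7)·0.60^7·0.40^0.
= 0.130637 + 0.027994 = 0.1586.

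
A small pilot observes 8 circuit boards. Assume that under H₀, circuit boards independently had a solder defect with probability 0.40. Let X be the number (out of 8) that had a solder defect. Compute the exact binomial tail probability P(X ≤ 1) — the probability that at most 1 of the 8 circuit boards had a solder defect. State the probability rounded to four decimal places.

P = 0.1064

X ~ Binomial(n=8, p=0.40).
P(X ≤ 1) = C(8,0)·0.40^0·0.60^8 + C(8,1)·0.40^1·0.60^7.
= 0.016796 + 0.089580 = 0.1064.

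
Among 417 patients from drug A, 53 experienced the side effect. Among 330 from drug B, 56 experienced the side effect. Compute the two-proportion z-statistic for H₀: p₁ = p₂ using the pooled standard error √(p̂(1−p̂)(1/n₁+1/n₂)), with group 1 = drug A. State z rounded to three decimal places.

Sample proportions: p̂₁ = 53/417 = 0.12710 and p̂₂ = 56/330 = 0.16970.
Pooled p̂ = (53+56)/(417+330) = 109/747 = 0.14592.
Pooled SE = √[0.1246252·0.00542838] ≈ 0.026010.
z = -0.04260/0.026010 = -1.638.

z = -1.638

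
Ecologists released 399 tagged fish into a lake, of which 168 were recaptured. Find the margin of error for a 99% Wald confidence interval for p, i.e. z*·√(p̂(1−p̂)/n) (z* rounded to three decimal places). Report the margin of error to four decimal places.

Sample proportion p̂ = 168/399 = 0.42105.
SE = √(p̂(1−p̂)/n) = √(0.243767/399) = 0.024717.
z* = 2.576 at the 99% level.
ME = 2.576·0.024717 = 0.0637.

ME = 0.0637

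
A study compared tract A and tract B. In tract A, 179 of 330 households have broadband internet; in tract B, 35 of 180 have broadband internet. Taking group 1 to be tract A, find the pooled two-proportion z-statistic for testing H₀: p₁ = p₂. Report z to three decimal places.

Sample proportions: p̂₁ = 179/330 = 0.54242 and p̂₂ = 35/180 = 0.19444.
Pooled p̂ = (179+35)/(330+180) = 214/510 = 0.41961.
Pooled SE = √[0.2435371·0.00858586] ≈ 0.045727.
z = 0.34798/0.045727 = 7.610.

z = 7.610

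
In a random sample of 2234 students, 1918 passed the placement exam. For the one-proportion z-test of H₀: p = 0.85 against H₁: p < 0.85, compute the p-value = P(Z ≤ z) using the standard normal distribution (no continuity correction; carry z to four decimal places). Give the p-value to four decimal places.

p̂ = 1918/2234 = 0.85855.
Under H₀, SE = √(p₀(1−p₀)/n) = √(0.85·0.15/2234) = √0.000057073 = 0.007555.
z = (p̂ − p₀)/SE = (1918/2234 − 0.85)/0.007555 ≈ 1.1317.
From the standard normal, P(Z ≤ z) = 0.8711.

p-value = 0.8711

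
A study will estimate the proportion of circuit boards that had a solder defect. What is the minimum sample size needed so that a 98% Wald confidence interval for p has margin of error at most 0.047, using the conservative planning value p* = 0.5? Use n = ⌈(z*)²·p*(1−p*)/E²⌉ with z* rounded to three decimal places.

n = 613

z* = 2.326 at the 98% level.
p*(1−p*) = 0.50·0.50 = 0.2500.
Required n before rounding: 5.410276 × 0.2500 / 0.047² = 612.299.
Rounding up, n = 613.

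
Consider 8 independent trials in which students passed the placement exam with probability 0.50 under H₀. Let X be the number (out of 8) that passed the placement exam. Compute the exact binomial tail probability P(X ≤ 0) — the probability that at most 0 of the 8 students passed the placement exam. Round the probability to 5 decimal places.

P = 0.00391

X is binomial with n = 8 and p = 0.50.
P(X ≤ 0) = C(8,0)·0.50^0·0.50^8.
= 0.003906 = 0.00391.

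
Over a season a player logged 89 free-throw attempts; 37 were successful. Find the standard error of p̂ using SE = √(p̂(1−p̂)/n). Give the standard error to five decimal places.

SE = 0.05224

p̂ = 37/89 = 0.41573.
p̂(1−p̂) = 0.41573·0.58427 = 0.242899.
SE = √(0.242899/89) = √0.002729202 = 0.05224.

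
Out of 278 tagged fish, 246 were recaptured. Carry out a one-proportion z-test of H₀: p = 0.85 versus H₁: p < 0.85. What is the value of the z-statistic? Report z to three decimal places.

z = 1.629

With x = 246 successes in n = 278, p̂ = 0.88489.
Under H₀, SE = √(p₀(1−p₀)/n) = √(0.85·0.15/278) = √0.000458633 = 0.021416.
z = (0.88489 − 0.85)/0.021416 = 0.03489/0.021416 = 1.629.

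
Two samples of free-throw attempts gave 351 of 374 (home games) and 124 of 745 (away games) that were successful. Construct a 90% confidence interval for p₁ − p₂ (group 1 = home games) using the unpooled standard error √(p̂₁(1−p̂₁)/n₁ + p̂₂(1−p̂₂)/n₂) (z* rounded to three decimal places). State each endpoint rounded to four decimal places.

p̂₁ = 0.93850, p̂₂ = 0.16644, so the observed difference is 0.77206.
SE = √(0.000154319 + 0.000186228) = √0.000340547 = 0.018454.
z* = 1.645 at the 90% level. Margin = 1.645·0.018454 = 0.03036.
Interval: 0.77206 ± 0.03036 → (0.7417, 0.8024).

(0.7417, 0.8024)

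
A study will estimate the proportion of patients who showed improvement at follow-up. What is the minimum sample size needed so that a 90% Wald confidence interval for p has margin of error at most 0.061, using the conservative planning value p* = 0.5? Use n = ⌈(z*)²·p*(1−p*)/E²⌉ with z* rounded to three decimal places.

n = 182

For 90% confidence, z* = 1.645.
p*(1−p*) = 0.50·0.50 = 0.2500.
Required n before rounding: 2.706025 × 0.2500 / 0.061² = 181.808.
Rounding up, n = 182.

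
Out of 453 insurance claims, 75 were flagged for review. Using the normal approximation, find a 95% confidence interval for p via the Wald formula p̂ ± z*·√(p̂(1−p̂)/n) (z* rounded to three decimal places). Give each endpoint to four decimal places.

(0.1313, 0.1998)

The sample proportion is 75/453 = 0.16556.
SE = √(p̂(1−p̂)/n) = √(0.138152/453) = 0.017463.
z* = 1.960 at the 95% level.
Margin = 1.960·0.017463 = 0.03423.
So the interval runs from 0.1313 to 0.1998.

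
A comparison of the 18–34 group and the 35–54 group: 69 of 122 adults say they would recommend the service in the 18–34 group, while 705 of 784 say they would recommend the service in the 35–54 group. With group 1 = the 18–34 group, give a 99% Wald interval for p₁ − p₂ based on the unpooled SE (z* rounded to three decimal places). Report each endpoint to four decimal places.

p̂₁ = 0.56557, p̂₂ = 0.89923, so the observed difference is -0.33366.
Unpooled SE = √(p̂₁(1−p̂₁)/n₁ + p̂₂(1−p̂₂)/n₂) = √(0.002013935 + 0.000115576) = 0.046147.
For 99% confidence, z* = 2.576. Margin of error = 0.11887.
Interval: -0.33366 ± 0.11887 → (-0.4525, -0.2148).

(-0.4525, -0.2148)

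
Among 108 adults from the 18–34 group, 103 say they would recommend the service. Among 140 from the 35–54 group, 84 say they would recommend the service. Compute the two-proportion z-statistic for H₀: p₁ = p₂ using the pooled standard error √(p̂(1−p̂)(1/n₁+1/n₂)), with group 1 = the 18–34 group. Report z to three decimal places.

p̂₁ = 103/108 = 0.95370, p̂₂ = 84/140 = 0.60000.
Pooled p̂ = (103+84)/(108+140) = 187/248 = 0.75403.
SE = √[p̂(1−p̂)(1/n₁+1/n₂)] = √[0.75403·0.24597·(1/108+1/140)] ≈ 0.055155.
z = 0.35370/0.055155 = 6.413.

z = 6.413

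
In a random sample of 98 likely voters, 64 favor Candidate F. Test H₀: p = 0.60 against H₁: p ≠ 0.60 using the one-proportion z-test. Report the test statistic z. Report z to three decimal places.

z = 1.072

The sample proportion is 64/98 = 0.65306.
Under H₀, SE = √(p₀(1−p₀)/n) = √(0.60·0.40/98) = √0.002448980 = 0.049487.
z = (p̂ − p₀)/SE = (0.65306 − 0.60)/0.049487 = 1.072.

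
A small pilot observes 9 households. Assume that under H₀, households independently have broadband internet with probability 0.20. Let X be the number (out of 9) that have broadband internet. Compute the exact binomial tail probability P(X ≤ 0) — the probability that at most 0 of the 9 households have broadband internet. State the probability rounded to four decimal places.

P = 0.1342

X is binomial with n = 9 and p = 0.20.
P(X ≤ 0) = C(9,0)·0.20^0·0.80^9.
= 0.134218 = 0.1342.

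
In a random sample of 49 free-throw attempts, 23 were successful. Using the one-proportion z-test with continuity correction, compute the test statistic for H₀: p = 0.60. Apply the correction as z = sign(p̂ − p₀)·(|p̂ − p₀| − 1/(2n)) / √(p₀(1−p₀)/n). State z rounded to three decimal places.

With x = 23 successes in n = 49, p̂ = 0.46939. p̂ − p₀ = -0.130612.
1/(2n) = 0.010204.
Corrected numerator: |-0.130612| − 0.010204 = 0.120408.
Under H₀, SE = √(p₀(1−p₀)/n) = √(0.60·0.40/49) = √0.004897959 = 0.069985.
z = (−)0.120408/0.069985 = -1.720.

z = -1.720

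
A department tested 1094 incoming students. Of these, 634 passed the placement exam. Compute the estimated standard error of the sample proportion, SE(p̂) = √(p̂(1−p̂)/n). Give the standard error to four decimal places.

The sample proportion is 634/1094 = 0.57952.
p̂(1−p̂) = 0.243677.
SE = √(0.243677/1094) = 0.0149.

SE = 0.0149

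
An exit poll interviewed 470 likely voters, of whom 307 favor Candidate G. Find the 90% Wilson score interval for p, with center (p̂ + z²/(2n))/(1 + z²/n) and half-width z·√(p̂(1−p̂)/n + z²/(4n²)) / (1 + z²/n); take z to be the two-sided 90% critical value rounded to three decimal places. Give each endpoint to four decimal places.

(0.6163, 0.6883)

p̂ = 307/470 = 0.65319; z = 1.645, so z² = 2.706025.
1 + z²/n = 1.005758.
Center = (0.65319 + 0.002879)/1.005758 = 0.65231.
Radicand: p̂(1−p̂)/n + z²/(4n²) = 0.000481984 + 0.000003062 = 0.000485046.
Half-width = 1.645·√0.000485046/1.005758 = 0.03602.
Interval: 0.65231 ± 0.03602 → (0.6163, 0.6883).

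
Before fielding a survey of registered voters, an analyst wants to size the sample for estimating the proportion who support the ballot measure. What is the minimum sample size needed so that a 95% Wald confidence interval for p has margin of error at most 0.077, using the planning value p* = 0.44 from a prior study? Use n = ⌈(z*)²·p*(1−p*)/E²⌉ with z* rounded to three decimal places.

The 95% critical value is z* = 1.960.
p*(1−p*) = 0.44·0.56 = 0.2464.
Required n before rounding: 3.841600 × 0.2464 / 0.077² = 159.651.
⌈159.651⌉ = 160.

n = 160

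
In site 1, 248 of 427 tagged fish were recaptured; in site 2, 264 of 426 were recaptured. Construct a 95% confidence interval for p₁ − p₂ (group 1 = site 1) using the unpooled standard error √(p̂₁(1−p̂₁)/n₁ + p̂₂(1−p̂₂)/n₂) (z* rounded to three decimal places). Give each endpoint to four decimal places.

p̂₁ = 248/427 = 0.58080, p̂₂ = 264/426 = 0.61972; p̂₁ − p̂₂ = -0.03892.
Unpooled SE = √(p̂₁(1−p̂₁)/n₁ + p̂₂(1−p̂₂)/n₂) = √(0.000570192 + 0.000553210) = 0.033517.
For 95% confidence, z* = 1.960. Margin = 1.960·0.033517 = 0.06569.
So the interval runs from -0.1046 to 0.0268.

(-0.1046, 0.0268)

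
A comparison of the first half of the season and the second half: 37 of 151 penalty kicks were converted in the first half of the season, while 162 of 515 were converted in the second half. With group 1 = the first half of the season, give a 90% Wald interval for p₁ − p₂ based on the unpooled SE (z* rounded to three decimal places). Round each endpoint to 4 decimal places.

p̂₁ = 37/151 = 0.24503, p̂₂ = 162/515 = 0.31456; p̂₁ − p̂₂ = -0.06953.
SE = √(0.001225112 + 0.000418666) = √0.001643778 = 0.040544.
The 90% critical value is z* = 1.645. Margin of error = 0.06669.
CI: -0.06953 ± 0.06669 = (-0.1362, -0.0028).

(-0.1362, -0.0028)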